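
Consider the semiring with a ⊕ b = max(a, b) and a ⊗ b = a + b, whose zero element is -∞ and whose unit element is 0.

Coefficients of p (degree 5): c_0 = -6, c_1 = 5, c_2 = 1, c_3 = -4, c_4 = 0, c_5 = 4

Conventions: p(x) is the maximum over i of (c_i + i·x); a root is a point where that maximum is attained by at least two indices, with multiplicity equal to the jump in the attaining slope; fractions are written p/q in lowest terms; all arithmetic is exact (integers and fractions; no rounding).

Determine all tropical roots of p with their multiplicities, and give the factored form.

hull edge (i=0, c=-6) to (i=1, c=5): slope 11, span 1
hull edge (i=1, c=5) to (i=5, c=4): slope -1/4, span 4
Factored form: p(x) = 4 ⊗ (x ⊕ (-11)) ⊗ (x ⊕ 1/4) ⊗ (x ⊕ 1/4) ⊗ (x ⊕ 1/4) ⊗ (x ⊕ 1/4)
Answer: roots = -11 (mult 1), 1/4 (mult 4)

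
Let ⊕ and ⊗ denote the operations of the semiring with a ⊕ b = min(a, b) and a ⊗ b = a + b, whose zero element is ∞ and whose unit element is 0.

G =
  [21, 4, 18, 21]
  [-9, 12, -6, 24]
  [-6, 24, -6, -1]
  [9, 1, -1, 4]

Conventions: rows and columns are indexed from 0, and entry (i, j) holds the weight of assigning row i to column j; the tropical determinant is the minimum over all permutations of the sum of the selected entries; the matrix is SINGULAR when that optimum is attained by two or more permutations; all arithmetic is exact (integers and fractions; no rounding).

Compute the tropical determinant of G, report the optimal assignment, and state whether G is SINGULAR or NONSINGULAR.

σ = (0, 1, 2, 3): 21 + 12 + (-6) + 4 = 31
σ = (0, 1, 3, 2): 21 + 12 + (-1) + (-1) = 31
σ = (0, 2, 1, 3): 21 + (-6) + 24 + 4 = 43
σ = (0, 2, 3, 1): 21 + (-6) + (-1) + 1 = 15
σ = (0, 3, 1, 2): 21 + 24 + 24 + (-1) = 68
σ = (0, 3, 2, 1): 21 + 24 + (-6) + 1 = 40
σ = (1, 0, 2, 3): 4 + (-9) + (-6) + 4 = -7
σ = (1, 0, 3, 2): 4 + (-9) + (-1) + (-1) = -7
σ = (1, 2, 0, 3): 4 + (-6) + (-6) + 4 = -4
σ = (1, 2, 3, 0): 4 + (-6) + (-1) + 9 = 6
σ = (1, 3, 0, 2): 4 + 24 + (-6) + (-1) = 21
σ = (1, 3, 2, 0): 4 + 24 + (-6) + 9 = 31
σ = (2, 0, 1, 3): 18 + (-9) + 24 + 4 = 37
σ = (2, 0, 3, 1): 18 + (-9) + (-1) + 1 = 9
σ = (2, 1, 0, 3): 18 + 12 + (-6) + 4 = 28
σ = (2, 1, 3, 0): 18 + 12 + (-1) + 9 = 38
σ = (2, 3, 0, 1): 18 + 24 + (-6) + 1 = 37
σ = (2, 3, 1, 0): 18 + 24 + 24 + 9 = 75
σ = (3, 0, 1, 2): 21 + (-9) + 24 + (-1) = 35
σ = (3, 0, 2, 1): 21 + (-9) + (-6) + 1 = 7
σ = (3, 1, 0, 2): 21 + 12 + (-6) + (-1) = 26
σ = (3, 1, 2, 0): 21 + 12 + (-6) + 9 = 36
σ = (3, 2, 0, 1): 21 + (-6) + (-6) + 1 = 10
σ = (3, 2, 1, 0): 21 + (-6) + 24 + 9 = 48
Optimal value attained by: σ = (1, 0, 2, 3).
Answer: det⊕(G) = -7; verdict: SINGULAR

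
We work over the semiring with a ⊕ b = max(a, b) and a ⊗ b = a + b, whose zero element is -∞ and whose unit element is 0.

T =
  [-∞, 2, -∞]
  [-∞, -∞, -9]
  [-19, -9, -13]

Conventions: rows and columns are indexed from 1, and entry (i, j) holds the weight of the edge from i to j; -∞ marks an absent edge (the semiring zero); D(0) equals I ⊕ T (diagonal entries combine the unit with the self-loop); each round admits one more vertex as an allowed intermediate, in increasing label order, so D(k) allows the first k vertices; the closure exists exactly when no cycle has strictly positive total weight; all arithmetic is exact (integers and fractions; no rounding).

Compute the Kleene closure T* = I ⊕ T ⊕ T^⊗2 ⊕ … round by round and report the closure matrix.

D(0):
  [0, 2, -∞]
  [-∞, 0, -9]
  [-19, -9, 0]
D(1):
  [0, 2, -∞]
  [-∞, 0, -9]
  [-19, -9, 0]
D(2):
  [0, 2, -7]
  [-∞, 0, -9]
  [-19, -9, 0]
D(3):
  [0, 2, -7]
  [-28, 0, -9]
  [-19, -9, 0]
Answer: T* = [[0, 2, -7], [-28, 0, -9], [-19, -9, 0]]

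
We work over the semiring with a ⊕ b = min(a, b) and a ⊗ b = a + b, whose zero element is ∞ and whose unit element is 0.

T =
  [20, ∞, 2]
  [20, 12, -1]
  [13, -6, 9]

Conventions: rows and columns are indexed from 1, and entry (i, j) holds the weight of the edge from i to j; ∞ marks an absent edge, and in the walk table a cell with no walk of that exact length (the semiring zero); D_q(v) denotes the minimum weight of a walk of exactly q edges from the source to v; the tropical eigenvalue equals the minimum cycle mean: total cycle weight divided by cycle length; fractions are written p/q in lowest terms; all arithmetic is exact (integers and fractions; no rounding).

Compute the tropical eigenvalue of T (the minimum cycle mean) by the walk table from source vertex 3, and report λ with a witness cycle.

q=0: [∞, ∞, 0]
q=1: [13, -6, 9]
q=2: [14, 3, -7]
q=3: [6, -13, 2]
Optimal cycle mean attained by: cycle 2->3->2, total (-1) + (-6), length 2.
Answer: λ = -7/2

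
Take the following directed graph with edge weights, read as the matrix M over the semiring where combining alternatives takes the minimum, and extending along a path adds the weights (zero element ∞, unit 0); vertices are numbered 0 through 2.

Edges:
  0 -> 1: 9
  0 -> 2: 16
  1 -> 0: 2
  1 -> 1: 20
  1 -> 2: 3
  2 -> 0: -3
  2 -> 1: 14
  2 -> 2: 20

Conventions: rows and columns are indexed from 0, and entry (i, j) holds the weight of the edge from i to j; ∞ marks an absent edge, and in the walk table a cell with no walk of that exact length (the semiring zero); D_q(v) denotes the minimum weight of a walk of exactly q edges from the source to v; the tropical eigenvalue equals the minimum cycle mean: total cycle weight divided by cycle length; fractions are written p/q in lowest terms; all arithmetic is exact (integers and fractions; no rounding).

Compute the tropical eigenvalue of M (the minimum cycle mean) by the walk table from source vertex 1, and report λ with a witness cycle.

q=0: [∞, 0, ∞]
q=1: [2, 20, 3]
q=2: [0, 11, 18]
q=3: [13, 9, 14]
Optimal cycle mean attained by: cycle 0->1->2->0, total 9 + 3 + (-3), length 3.
Answer: λ = 3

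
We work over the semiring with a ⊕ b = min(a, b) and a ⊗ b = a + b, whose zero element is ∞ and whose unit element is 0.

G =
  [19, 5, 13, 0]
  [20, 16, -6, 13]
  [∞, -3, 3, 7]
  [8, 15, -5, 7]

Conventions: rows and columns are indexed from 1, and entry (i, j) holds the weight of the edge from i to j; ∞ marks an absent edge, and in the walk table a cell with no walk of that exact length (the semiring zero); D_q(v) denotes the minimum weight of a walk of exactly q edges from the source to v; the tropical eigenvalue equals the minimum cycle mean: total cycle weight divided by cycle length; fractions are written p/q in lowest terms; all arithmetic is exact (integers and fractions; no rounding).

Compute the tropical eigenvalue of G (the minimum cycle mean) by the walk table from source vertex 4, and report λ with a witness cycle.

q=0: [∞, ∞, ∞, 0]
q=1: [8, 15, -5, 7]
q=2: [15, -8, -2, 2]
q=3: [10, -5, -14, 5]
q=4: [13, -17, -11, -7]
Optimal cycle mean attained by: cycle 2->3->2, total (-6) + (-3), length 2.
Answer: λ = -9/2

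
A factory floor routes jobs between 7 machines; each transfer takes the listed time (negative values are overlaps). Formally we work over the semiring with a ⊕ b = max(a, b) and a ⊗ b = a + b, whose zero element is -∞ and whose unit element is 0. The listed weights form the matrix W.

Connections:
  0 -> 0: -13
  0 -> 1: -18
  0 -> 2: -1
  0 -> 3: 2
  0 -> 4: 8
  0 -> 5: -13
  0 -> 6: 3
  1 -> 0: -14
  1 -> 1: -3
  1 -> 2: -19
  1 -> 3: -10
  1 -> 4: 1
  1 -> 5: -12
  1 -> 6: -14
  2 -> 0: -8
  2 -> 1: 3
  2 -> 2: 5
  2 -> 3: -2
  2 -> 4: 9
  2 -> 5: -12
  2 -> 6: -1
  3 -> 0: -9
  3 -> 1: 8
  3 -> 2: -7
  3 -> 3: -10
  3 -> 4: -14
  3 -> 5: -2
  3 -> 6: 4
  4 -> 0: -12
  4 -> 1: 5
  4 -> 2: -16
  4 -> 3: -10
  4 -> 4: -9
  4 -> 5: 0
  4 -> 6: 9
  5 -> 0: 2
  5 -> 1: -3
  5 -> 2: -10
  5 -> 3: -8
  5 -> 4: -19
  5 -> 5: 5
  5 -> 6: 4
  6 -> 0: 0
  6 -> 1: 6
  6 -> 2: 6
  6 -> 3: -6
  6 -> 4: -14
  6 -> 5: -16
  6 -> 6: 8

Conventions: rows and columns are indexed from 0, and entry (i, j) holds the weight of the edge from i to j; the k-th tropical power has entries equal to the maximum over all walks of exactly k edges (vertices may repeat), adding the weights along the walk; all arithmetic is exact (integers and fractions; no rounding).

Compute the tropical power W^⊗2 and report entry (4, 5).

W^⊗2:
  [3, 13, 9, -2, 8, 8, 17]
  [-10, 6, -8, -9, -2, 1, 10]
  [-1, 14, 10, 3, 14, 9, 18]
  [4, 10, 10, -2, 9, 3, 12]
  [9, 15, 15, 3, 6, 5, 17]
  [7, 10, 10, 4, 10, 10, 12]
  [8, 14, 14, 4, 15, -6, 16]
Key observation: the optimum is the walk 4->5->5, with weight 0 + 5 = 5.
Optimal value attained by: walk 4->5->5.
Answer: (W^⊗2)[4][5] = 5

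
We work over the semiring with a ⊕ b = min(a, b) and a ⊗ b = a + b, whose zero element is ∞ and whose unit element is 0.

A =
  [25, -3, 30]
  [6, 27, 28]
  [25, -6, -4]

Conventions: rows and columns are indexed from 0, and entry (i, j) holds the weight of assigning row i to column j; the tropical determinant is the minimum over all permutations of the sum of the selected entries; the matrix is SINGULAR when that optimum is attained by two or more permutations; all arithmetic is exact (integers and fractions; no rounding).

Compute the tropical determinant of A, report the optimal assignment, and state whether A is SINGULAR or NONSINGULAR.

σ = (0, 1, 2): 25 + 27 + (-4) = 48
σ = (0, 2, 1): 25 + 28 + (-6) = 47
σ = (1, 0, 2): (-3) + 6 + (-4) = -1
σ = (1, 2, 0): (-3) + 28 + 25 = 50
σ = (2, 0, 1): 30 + 6 + (-6) = 30
σ = (2, 1, 0): 30 + 27 + 25 = 82
Optimal value attained by: σ = (1, 0, 2).
Answer: det⊕(A) = -1; verdict: NONSINGULAR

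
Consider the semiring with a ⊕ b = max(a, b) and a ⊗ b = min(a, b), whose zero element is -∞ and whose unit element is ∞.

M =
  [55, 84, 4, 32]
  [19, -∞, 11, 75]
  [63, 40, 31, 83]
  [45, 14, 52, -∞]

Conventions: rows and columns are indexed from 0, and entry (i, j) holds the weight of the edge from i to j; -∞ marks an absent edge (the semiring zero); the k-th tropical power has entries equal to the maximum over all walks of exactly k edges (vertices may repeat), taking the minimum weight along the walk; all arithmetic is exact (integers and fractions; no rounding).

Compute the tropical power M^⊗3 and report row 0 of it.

M^⊗2:
  [55, 55, 32, 75]
  [45, 19, 52, 19]
  [55, 63, 52, 40]
  [52, 45, 31, 52]
M^⊗3:
  [55, 55, 52, 55]
  [52, 45, 31, 52]
  [55, 55, 40, 63]
  [52, 52, 52, 45]
Answer: row 0 of M^⊗3 = [55, 55, 52, 55]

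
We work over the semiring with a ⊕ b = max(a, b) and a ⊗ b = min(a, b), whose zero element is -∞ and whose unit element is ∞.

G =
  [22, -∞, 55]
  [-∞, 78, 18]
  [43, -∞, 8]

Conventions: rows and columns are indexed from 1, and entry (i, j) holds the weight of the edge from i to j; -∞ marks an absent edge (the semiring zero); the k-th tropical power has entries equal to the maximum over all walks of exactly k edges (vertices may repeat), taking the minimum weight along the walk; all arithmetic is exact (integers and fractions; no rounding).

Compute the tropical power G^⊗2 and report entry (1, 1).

G^⊗2:
  [43, -∞, 22]
  [18, 78, 18]
  [22, -∞, 43]
Key observation: the optimum is the walk 1->3->1, with weight 55 min 43 = 43.
Optimal value attained by: walk 1->3->1.
Answer: (G^⊗2)[1][1] = 43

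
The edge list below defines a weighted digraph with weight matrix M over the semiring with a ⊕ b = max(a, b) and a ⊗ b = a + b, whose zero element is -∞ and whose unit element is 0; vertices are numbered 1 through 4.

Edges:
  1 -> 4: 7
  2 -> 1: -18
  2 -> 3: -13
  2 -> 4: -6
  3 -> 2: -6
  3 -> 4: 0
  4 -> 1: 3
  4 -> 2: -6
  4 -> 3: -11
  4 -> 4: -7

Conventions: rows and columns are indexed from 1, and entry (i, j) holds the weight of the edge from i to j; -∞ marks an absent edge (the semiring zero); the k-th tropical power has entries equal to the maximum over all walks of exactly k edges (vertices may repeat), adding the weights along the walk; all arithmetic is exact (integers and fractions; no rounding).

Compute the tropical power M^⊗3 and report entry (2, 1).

M^⊗2:
  [10, 1, -4, 0]
  [-3, -12, -17, -11]
  [3, -6, -11, -7]
  [-4, -13, -18, 10]
M^⊗3:
  [3, -6, -11, 17]
  [-8, -17, -22, 4]
  [-4, -13, -18, 10]
  [13, 4, -1, 3]
Key observation: the optimum is the walk 2->1->4->1, with weight (-18) + 7 + 3 = -8.
Optimal value attained by: walk 2->1->4->1.
Answer: (M^⊗3)[2][1] = -8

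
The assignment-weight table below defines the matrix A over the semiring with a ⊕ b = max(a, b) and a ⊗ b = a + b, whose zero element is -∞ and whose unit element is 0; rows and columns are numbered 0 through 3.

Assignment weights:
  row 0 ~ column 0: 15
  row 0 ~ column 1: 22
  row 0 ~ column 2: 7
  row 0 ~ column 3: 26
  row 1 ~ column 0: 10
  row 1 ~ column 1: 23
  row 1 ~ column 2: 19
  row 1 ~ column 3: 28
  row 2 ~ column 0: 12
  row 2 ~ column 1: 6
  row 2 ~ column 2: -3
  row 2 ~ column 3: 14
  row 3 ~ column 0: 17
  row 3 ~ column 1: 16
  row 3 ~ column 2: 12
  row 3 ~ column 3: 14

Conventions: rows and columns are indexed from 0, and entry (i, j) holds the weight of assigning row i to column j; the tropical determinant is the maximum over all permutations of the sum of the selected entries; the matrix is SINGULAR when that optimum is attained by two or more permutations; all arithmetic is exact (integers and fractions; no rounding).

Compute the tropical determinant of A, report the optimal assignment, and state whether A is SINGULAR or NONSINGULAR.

σ = (0, 1, 2, 3): 15 + 23 + (-3) + 14 = 49
σ = (0, 1, 3, 2): 15 + 23 + 14 + 12 = 64
σ = (0, 2, 1, 3): 15 + 19 + 6 + 14 = 54
σ = (0, 2, 3, 1): 15 + 19 + 14 + 16 = 64
σ = (0, 3, 1, 2): 15 + 28 + 6 + 12 = 61
σ = (0, 3, 2, 1): 15 + 28 + (-3) + 16 = 56
σ = (1, 0, 2, 3): 22 + 10 + (-3) + 14 = 43
σ = (1, 0, 3, 2): 22 + 10 + 14 + 12 = 58
σ = (1, 2, 0, 3): 22 + 19 + 12 + 14 = 67
σ = (1, 2, 3, 0): 22 + 19 + 14 + 17 = 72
σ = (1, 3, 0, 2): 22 + 28 + 12 + 12 = 74
σ = (1, 3, 2, 0): 22 + 28 + (-3) + 17 = 64
σ = (2, 0, 1, 3): 7 + 10 + 6 + 14 = 37
σ = (2, 0, 3, 1): 7 + 10 + 14 + 16 = 47
σ = (2, 1, 0, 3): 7 + 23 + 12 + 14 = 56
σ = (2, 1, 3, 0): 7 + 23 + 14 + 17 = 61
σ = (2, 3, 0, 1): 7 + 28 + 12 + 16 = 63
σ = (2, 3, 1, 0): 7 + 28 + 6 + 17 = 58
σ = (3, 0, 1, 2): 26 + 10 + 6 + 12 = 54
σ = (3, 0, 2, 1): 26 + 10 + (-3) + 16 = 49
σ = (3, 1, 0, 2): 26 + 23 + 12 + 12 = 73
σ = (3, 1, 2, 0): 26 + 23 + (-3) + 17 = 63
σ = (3, 2, 0, 1): 26 + 19 + 12 + 16 = 73
σ = (3, 2, 1, 0): 26 + 19 + 6 + 17 = 68
Optimal value attained by: σ = (1, 3, 0, 2).
Answer: det⊕(A) = 74; verdict: NONSINGULAR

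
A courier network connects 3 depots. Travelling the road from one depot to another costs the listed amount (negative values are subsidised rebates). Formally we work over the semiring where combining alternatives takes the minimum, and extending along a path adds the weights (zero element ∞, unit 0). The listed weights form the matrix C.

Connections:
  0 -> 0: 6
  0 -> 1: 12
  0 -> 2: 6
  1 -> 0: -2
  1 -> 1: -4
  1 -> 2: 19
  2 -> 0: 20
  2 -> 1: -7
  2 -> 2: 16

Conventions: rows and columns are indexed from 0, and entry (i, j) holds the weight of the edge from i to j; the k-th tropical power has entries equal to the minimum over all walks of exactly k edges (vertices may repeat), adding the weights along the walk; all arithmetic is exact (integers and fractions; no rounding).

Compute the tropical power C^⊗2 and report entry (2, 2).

C^⊗2:
  [10, -1, 12]
  [-6, -8, 4]
  [-9, -11, 12]
Key observation: the optimum is the walk 2->1->2, with weight (-7) + 19 = 12.
Optimal value attained by: walk 2->1->2.
Answer: (C^⊗2)[2][2] = 12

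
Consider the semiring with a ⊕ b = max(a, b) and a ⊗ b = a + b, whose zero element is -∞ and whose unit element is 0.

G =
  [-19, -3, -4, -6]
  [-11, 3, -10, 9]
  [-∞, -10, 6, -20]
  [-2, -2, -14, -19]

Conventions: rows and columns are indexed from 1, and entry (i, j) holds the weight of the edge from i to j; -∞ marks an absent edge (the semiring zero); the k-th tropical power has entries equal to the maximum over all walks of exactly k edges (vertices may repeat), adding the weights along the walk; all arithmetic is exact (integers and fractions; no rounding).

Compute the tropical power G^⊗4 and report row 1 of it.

G^⊗2:
  [-8, 0, 2, 6]
  [7, 7, -4, 12]
  [-21, -4, 12, -1]
  [-13, 1, -6, 7]
G^⊗3:
  [4, 4, 8, 9]
  [10, 10, 3, 16]
  [-3, 2, 18, 5]
  [5, 5, 0, 10]
G^⊗4:
  [7, 7, 14, 13]
  [14, 14, 9, 19]
  [3, 8, 24, 11]
  [8, 8, 6, 14]
Answer: row 1 of G^⊗4 = [7, 7, 14, 13]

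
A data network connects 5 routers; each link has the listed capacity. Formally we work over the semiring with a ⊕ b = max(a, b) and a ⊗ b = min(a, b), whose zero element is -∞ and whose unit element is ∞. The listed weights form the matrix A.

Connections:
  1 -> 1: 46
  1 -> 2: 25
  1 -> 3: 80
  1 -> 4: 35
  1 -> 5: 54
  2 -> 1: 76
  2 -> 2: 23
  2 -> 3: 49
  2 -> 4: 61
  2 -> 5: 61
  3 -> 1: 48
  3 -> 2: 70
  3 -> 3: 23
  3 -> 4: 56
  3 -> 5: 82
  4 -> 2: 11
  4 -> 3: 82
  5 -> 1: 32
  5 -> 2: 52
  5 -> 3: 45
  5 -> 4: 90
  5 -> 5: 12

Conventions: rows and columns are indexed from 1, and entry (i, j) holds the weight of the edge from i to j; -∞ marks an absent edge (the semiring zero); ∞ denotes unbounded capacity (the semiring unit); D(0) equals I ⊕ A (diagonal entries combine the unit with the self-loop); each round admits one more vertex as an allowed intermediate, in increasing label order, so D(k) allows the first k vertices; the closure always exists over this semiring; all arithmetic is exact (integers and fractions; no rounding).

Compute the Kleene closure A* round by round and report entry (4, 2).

D(0):
  [∞, 25, 80, 35, 54]
  [76, ∞, 49, 61, 61]
  [48, 70, ∞, 56, 82]
  [-∞, 11, 82, ∞, -∞]
  [32, 52, 45, 90, ∞]
D(1):
  [∞, 25, 80, 35, 54]
  [76, ∞, 76, 61, 61]
  [48, 70, ∞, 56, 82]
  [-∞, 11, 82, ∞, -∞]
  [32, 52, 45, 90, ∞]
D(2):
  [∞, 25, 80, 35, 54]
  [76, ∞, 76, 61, 61]
  [70, 70, ∞, 61, 82]
  [11, 11, 82, ∞, 11]
  [52, 52, 52, 90, ∞]
D(3):
  [∞, 70, 80, 61, 80]
  [76, ∞, 76, 61, 76]
  [70, 70, ∞, 61, 82]
  [70, 70, 82, ∞, 82]
  [52, 52, 52, 90, ∞]
D(4):
  [∞, 70, 80, 61, 80]
  [76, ∞, 76, 61, 76]
  [70, 70, ∞, 61, 82]
  [70, 70, 82, ∞, 82]
  [70, 70, 82, 90, ∞]
D(5):
  [∞, 70, 80, 80, 80]
  [76, ∞, 76, 76, 76]
  [70, 70, ∞, 82, 82]
  [70, 70, 82, ∞, 82]
  [70, 70, 82, 90, ∞]
Answer: A*[4][2] = 70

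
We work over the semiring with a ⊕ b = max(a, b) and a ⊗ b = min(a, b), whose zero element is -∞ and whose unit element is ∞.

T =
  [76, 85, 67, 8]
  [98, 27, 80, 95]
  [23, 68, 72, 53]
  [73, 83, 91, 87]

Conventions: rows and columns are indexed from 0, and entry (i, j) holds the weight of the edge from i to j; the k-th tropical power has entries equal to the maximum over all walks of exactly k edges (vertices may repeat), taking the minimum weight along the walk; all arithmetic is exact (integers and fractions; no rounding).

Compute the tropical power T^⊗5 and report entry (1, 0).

T^⊗2:
  [85, 76, 80, 85]
  [76, 85, 91, 87]
  [68, 68, 72, 68]
  [83, 83, 87, 87]
T^⊗3:
  [76, 85, 85, 85]
  [85, 83, 87, 87]
  [68, 68, 72, 68]
  [83, 83, 87, 87]
T^⊗4:
  [85, 83, 85, 85]
  [83, 85, 87, 87]
  [68, 68, 72, 68]
  [83, 83, 87, 87]
T^⊗5:
  [83, 85, 85, 85]
  [85, 83, 87, 87]
  [68, 68, 72, 68]
  [83, 83, 87, 87]
Key observation: the optimum is the walk 1->0->1->0->1->0, with weight 98 min 85 min 98 min 85 min 98 = 85.
Optimal value attained by: walk 1->0->1->0->1->0.
Answer: (T^⊗5)[1][0] = 85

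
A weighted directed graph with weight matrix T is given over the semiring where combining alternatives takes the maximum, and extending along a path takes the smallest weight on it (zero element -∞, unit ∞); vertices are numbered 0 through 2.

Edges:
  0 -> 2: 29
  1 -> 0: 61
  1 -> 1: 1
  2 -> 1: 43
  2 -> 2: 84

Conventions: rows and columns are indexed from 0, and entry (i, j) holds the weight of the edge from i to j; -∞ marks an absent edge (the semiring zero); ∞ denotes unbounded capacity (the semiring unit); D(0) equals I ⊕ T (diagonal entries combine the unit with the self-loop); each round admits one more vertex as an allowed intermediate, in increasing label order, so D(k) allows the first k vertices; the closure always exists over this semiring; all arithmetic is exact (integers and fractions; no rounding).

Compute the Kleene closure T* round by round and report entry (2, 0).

D(0):
  [∞, -∞, 29]
  [61, ∞, -∞]
  [-∞, 43, ∞]
D(1):
  [∞, -∞, 29]
  [61, ∞, 29]
  [-∞, 43, ∞]
D(2):
  [∞, -∞, 29]
  [61, ∞, 29]
  [43, 43, ∞]
D(3):
  [∞, 29, 29]
  [61, ∞, 29]
  [43, 43, ∞]
Answer: T*[2][0] = 43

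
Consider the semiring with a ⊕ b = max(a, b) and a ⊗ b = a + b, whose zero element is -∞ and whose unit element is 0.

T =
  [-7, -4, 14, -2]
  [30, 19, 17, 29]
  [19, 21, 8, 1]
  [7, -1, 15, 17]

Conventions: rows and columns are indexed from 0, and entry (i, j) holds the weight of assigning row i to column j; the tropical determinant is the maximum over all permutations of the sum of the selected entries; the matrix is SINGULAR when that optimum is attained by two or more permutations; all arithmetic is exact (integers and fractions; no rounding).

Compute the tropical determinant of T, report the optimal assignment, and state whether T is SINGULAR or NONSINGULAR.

σ = (0, 1, 2, 3): (-7) + 19 + 8 + 17 = 37
σ = (0, 1, 3, 2): (-7) + 19 + 1 + 15 = 28
σ = (0, 2, 1, 3): (-7) + 17 + 21 + 17 = 48
σ = (0, 2, 3, 1): (-7) + 17 + 1 + (-1) = 10
σ = (0, 3, 1, 2): (-7) + 29 + 21 + 15 = 58
σ = (0, 3, 2, 1): (-7) + 29 + 8 + (-1) = 29
σ = (1, 0, 2, 3): (-4) + 30 + 8 + 17 = 51
σ = (1, 0, 3, 2): (-4) + 30 + 1 + 15 = 42
σ = (1, 2, 0, 3): (-4) + 17 + 19 + 17 = 49
σ = (1, 2, 3, 0): (-4) + 17 + 1 + 7 = 21
σ = (1, 3, 0, 2): (-4) + 29 + 19 + 15 = 59
σ = (1, 3, 2, 0): (-4) + 29 + 8 + 7 = 40
σ = (2, 0, 1, 3): 14 + 30 + 21 + 17 = 82
σ = (2, 0, 3, 1): 14 + 30 + 1 + (-1) = 44
σ = (2, 1, 0, 3): 14 + 19 + 19 + 17 = 69
σ = (2, 1, 3, 0): 14 + 19 + 1 + 7 = 41
σ = (2, 3, 0, 1): 14 + 29 + 19 + (-1) = 61
σ = (2, 3, 1, 0): 14 + 29 + 21 + 7 = 71
σ = (3, 0, 1, 2): (-2) + 30 + 21 + 15 = 64
σ = (3, 0, 2, 1): (-2) + 30 + 8 + (-1) = 35
σ = (3, 1, 0, 2): (-2) + 19 + 19 + 15 = 51
σ = (3, 1, 2, 0): (-2) + 19 + 8 + 7 = 32
σ = (3, 2, 0, 1): (-2) + 17 + 19 + (-1) = 33
σ = (3, 2, 1, 0): (-2) + 17 + 21 + 7 = 43
Optimal value attained by: σ = (2, 0, 1, 3).
Answer: det⊕(T) = 82; verdict: NONSINGULAR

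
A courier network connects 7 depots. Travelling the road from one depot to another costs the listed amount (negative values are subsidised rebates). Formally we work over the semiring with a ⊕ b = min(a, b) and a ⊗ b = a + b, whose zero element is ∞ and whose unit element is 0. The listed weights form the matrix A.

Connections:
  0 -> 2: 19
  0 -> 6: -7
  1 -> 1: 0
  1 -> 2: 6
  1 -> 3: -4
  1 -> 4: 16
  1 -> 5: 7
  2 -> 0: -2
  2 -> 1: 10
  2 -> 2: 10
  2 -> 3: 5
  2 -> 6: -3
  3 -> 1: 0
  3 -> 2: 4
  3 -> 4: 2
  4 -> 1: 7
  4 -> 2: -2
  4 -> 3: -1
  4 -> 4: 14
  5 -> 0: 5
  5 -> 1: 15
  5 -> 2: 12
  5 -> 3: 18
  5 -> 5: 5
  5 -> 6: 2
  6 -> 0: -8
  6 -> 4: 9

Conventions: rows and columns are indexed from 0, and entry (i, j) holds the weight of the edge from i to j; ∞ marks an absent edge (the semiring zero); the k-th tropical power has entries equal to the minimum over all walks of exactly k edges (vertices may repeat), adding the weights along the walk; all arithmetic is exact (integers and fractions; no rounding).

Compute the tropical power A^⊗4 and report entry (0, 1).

A^⊗2:
  [-15, 29, 29, 24, 2, ∞, 16]
  [4, -4, 0, -4, -2, 7, 3]
  [-11, 5, 9, 6, 6, 17, -9]
  [2, 0, 0, -4, 16, 7, 1]
  [-4, -1, 3, 3, 1, 14, -5]
  [-6, 15, 17, 11, 11, 10, -2]
  [∞, 16, 7, 8, 23, ∞, -15]
A^⊗3:
  [8, 9, 0, 1, 16, 36, -22]
  [-5, -4, -4, -8, -2, 3, -3]
  [-17, 5, 4, 1, 0, 12, -18]
  [-7, -4, 0, -4, -2, 7, -5]
  [-13, -1, -1, -5, 4, 6, -11]
  [-10, 11, 9, 10, 7, 15, -13]
  [-23, 8, 12, 12, -6, 23, 4]
A^⊗4:
  [-30, 1, 5, 5, -13, 16, -3]
  [-11, -8, -4, -8, -6, 3, -12]
  [-26, 1, -2, -1, -9, 12, -24]
  [-13, -4, -4, -8, -2, 3, -14]
  [-19, -5, -1, -5, -3, 6, -20]
  [-21, 10, 5, 6, -4, 18, -17]
  [-4, 1, -8, -7, 8, 15, -30]
Key observation: the optimum is the walk 0->6->4->3->1, with weight (-7) + 9 + (-1) + 0 = 1.
Optimal value attained by: walk 0->6->4->3->1.
Answer: (A^⊗4)[0][1] = 1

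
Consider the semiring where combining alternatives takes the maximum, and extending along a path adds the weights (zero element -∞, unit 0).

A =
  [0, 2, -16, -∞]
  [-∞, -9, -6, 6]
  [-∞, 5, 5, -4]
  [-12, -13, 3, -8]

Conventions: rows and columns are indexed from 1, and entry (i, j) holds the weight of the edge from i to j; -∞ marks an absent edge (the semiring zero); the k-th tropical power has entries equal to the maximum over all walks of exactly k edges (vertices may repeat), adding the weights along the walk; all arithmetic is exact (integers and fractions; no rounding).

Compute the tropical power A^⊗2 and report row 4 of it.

A^⊗2:
  [0, 2, -4, 8]
  [-6, -1, 9, -2]
  [-16, 10, 10, 11]
  [-12, 8, 8, -1]
Answer: row 4 of A^⊗2 = [-12, 8, 8, -1]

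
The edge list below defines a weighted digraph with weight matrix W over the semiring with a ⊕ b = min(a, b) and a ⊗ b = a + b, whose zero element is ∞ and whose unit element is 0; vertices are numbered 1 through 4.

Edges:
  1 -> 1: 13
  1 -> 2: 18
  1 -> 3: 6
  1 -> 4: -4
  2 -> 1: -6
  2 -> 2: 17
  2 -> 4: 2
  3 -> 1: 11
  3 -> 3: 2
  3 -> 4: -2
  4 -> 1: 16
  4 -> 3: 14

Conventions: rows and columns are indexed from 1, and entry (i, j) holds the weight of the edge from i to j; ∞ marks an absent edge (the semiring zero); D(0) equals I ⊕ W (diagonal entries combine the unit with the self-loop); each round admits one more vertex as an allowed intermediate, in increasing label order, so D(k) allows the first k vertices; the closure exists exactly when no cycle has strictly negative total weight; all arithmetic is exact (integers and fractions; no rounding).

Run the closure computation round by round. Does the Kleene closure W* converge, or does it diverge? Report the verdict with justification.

D(0):
  [0, 18, 6, -4]
  [-6, 0, ∞, 2]
  [11, ∞, 0, -2]
  [16, ∞, 14, 0]
D(1):
  [0, 18, 6, -4]
  [-6, 0, 0, -10]
  [11, 29, 0, -2]
  [16, 34, 14, 0]
D(2):
  [0, 18, 6, -4]
  [-6, 0, 0, -10]
  [11, 29, 0, -2]
  [16, 34, 14, 0]
D(3):
  [0, 18, 6, -4]
  [-6, 0, 0, -10]
  [11, 29, 0, -2]
  [16, 34, 14, 0]
D(4):
  [0, 18, 6, -4]
  [-6, 0, 0, -10]
  [11, 29, 0, -2]
  [16, 34, 14, 0]
Key observation: every diagonal entry stays at the unit through all rounds, so no improving cycle exists.
Answer: CONVERGES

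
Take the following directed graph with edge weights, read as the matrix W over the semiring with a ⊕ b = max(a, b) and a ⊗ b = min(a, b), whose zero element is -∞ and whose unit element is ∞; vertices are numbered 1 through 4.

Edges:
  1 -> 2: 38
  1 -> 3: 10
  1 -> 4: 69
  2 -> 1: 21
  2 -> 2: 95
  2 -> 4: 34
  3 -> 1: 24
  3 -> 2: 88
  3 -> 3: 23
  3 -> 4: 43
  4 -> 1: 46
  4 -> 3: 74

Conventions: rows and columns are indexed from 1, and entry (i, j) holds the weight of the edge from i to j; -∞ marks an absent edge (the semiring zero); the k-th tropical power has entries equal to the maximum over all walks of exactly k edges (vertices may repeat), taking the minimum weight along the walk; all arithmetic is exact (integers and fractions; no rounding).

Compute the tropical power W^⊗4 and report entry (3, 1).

W^⊗2:
  [46, 38, 69, 34]
  [34, 95, 34, 34]
  [43, 88, 43, 34]
  [24, 74, 23, 46]
W^⊗3:
  [34, 69, 34, 46]
  [34, 95, 34, 34]
  [34, 88, 34, 43]
  [46, 74, 46, 34]
W^⊗4:
  [46, 69, 46, 34]
  [34, 95, 34, 34]
  [43, 88, 43, 34]
  [34, 74, 34, 46]
Key observation: the optimum is the walk 3->4->1->4->1, with weight 43 min 46 min 69 min 46 = 43.
Optimal value attained by: walk 3->4->1->4->1.
Answer: (W^⊗4)[3][1] = 43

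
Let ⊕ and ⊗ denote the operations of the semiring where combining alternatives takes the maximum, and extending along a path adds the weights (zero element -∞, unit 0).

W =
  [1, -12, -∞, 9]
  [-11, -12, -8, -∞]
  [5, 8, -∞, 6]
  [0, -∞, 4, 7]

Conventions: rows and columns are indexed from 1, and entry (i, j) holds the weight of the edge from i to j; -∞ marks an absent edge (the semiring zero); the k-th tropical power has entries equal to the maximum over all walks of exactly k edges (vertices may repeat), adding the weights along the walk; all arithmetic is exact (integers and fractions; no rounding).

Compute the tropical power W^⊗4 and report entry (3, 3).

W^⊗2:
  [9, -11, 13, 16]
  [-3, 0, -20, -2]
  [6, -4, 10, 14]
  [9, 12, 11, 14]
W^⊗3:
  [18, 21, 20, 23]
  [-2, -12, 2, 6]
  [15, 18, 18, 21]
  [16, 19, 18, 21]
W^⊗4:
  [25, 28, 27, 30]
  [7, 10, 10, 13]
  [23, 26, 25, 28]
  [23, 26, 25, 28]
Key observation: the optimum is the walk 3->1->4->4->3, with weight 5 + 9 + 7 + 4 = 25.
Optimal value attained by: walk 3->1->4->4->3.
Answer: (W^⊗4)[3][3] = 25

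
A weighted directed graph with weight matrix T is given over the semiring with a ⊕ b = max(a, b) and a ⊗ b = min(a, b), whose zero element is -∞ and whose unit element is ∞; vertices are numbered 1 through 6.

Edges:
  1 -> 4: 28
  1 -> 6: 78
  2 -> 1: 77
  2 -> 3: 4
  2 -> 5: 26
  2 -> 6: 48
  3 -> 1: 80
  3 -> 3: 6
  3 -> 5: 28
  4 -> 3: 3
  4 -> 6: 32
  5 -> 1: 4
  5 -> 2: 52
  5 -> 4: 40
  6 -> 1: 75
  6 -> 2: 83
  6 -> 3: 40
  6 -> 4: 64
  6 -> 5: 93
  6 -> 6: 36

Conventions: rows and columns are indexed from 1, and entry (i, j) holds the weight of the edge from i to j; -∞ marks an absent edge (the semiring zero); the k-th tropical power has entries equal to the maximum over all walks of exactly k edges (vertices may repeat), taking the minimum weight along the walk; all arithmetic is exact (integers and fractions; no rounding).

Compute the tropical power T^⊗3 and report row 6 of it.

T^⊗2:
  [75, 78, 40, 64, 78, 36]
  [48, 48, 40, 48, 48, 77]
  [6, 28, 6, 28, 6, 78]
  [32, 32, 32, 32, 32, 32]
  [52, -∞, 4, 4, 26, 48]
  [77, 52, 36, 40, 36, 75]
T^⊗3:
  [77, 52, 36, 40, 36, 75]
  [75, 77, 40, 64, 77, 48]
  [75, 78, 40, 64, 78, 36]
  [32, 32, 32, 32, 32, 32]
  [48, 48, 40, 48, 48, 52]
  [75, 75, 40, 64, 75, 77]
Answer: row 6 of T^⊗3 = [75, 75, 40, 64, 75, 77]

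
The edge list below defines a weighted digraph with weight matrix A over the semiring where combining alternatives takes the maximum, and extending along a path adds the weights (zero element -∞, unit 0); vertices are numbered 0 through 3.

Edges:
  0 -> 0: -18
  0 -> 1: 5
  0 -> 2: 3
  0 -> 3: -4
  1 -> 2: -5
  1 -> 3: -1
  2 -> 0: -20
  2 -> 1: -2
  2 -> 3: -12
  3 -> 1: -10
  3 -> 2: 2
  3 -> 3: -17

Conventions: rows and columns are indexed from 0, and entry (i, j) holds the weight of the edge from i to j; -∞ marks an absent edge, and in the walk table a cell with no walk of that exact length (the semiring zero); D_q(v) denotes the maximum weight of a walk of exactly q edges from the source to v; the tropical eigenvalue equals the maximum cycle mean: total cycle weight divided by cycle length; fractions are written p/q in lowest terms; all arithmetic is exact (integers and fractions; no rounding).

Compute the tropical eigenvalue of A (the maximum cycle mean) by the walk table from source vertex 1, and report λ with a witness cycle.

q=0: [-∞, 0, -∞, -∞]
q=1: [-∞, -∞, -5, -1]
q=2: [-25, -7, 1, -17]
q=3: [-19, -1, -12, -8]
q=4: [-32, -14, -6, -2]
Optimal cycle mean attained by: cycle 1->3->2->1, total (-1) + 2 + (-2), length 3.
Answer: λ = -1/3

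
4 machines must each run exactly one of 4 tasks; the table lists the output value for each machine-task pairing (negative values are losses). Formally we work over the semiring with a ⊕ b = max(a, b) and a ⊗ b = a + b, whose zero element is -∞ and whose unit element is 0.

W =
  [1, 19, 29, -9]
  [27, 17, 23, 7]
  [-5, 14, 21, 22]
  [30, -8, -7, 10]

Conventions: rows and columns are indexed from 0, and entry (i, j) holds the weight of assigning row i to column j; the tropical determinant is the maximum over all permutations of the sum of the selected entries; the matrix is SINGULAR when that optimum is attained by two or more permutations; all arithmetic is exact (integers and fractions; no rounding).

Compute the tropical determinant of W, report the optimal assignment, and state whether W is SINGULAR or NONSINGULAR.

σ = (0, 1, 2, 3): 1 + 17 + 21 + 10 = 49
σ = (0, 1, 3, 2): 1 + 17 + 22 + (-7) = 33
σ = (0, 2, 1, 3): 1 + 23 + 14 + 10 = 48
σ = (0, 2, 3, 1): 1 + 23 + 22 + (-8) = 38
σ = (0, 3, 1, 2): 1 + 7 + 14 + (-7) = 15
σ = (0, 3, 2, 1): 1 + 7 + 21 + (-8) = 21
σ = (1, 0, 2, 3): 19 + 27 + 21 + 10 = 77
σ = (1, 0, 3, 2): 19 + 27 + 22 + (-7) = 61
σ = (1, 2, 0, 3): 19 + 23 + (-5) + 10 = 47
σ = (1, 2, 3, 0): 19 + 23 + 22 + 30 = 94
σ = (1, 3, 0, 2): 19 + 7 + (-5) + (-7) = 14
σ = (1, 3, 2, 0): 19 + 7 + 21 + 30 = 77
σ = (2, 0, 1, 3): 29 + 27 + 14 + 10 = 80
σ = (2, 0, 3, 1): 29 + 27 + 22 + (-8) = 70
σ = (2, 1, 0, 3): 29 + 17 + (-5) + 10 = 51
σ = (2, 1, 3, 0): 29 + 17 + 22 + 30 = 98
σ = (2, 3, 0, 1): 29 + 7 + (-5) + (-8) = 23
σ = (2, 3, 1, 0): 29 + 7 + 14 + 30 = 80
σ = (3, 0, 1, 2): (-9) + 27 + 14 + (-7) = 25
σ = (3, 0, 2, 1): (-9) + 27 + 21 + (-8) = 31
σ = (3, 1, 0, 2): (-9) + 17 + (-5) + (-7) = -4
σ = (3, 1, 2, 0): (-9) + 17 + 21 + 30 = 59
σ = (3, 2, 0, 1): (-9) + 23 + (-5) + (-8) = 1
σ = (3, 2, 1, 0): (-9) + 23 + 14 + 30 = 58
Optimal value attained by: σ = (2, 1, 3, 0).
Answer: det⊕(W) = 98; verdict: NONSINGULAR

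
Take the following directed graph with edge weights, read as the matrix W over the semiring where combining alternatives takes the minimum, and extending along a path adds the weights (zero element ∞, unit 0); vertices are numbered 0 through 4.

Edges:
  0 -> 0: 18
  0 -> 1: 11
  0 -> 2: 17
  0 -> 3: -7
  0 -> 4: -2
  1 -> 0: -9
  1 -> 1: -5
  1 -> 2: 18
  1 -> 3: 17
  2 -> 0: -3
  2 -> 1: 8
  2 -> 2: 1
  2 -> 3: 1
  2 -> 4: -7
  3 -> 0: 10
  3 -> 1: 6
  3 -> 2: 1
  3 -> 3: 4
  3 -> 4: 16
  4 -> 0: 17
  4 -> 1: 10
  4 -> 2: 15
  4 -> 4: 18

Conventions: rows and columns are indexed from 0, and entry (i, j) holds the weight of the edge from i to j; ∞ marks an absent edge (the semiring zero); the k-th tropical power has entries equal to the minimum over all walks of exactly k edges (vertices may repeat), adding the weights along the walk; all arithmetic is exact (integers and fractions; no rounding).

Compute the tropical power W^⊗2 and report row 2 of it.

W^⊗2:
  [2, -1, -6, -3, 9]
  [-14, -10, 8, -16, -11]
  [-2, 3, 2, -10, -6]
  [-3, 1, 2, 2, -6]
  [1, 5, 16, 10, 8]
Answer: row 2 of W^⊗2 = [-2, 3, 2, -10, -6]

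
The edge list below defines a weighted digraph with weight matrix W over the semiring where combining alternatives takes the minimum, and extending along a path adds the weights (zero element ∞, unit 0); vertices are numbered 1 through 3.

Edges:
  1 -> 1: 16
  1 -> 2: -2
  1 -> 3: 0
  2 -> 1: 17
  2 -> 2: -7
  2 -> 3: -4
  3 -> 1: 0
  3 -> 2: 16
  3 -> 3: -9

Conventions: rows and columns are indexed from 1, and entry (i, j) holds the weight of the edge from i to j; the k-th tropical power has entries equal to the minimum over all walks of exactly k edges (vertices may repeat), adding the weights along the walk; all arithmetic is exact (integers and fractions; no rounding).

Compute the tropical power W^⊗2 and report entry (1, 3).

W^⊗2:
  [0, -9, -9]
  [-4, -14, -13]
  [-9, -2, -18]
Key observation: the optimum is the walk 1->3->3, with weight 0 + (-9) = -9.
Optimal value attained by: walk 1->3->3.
Answer: (W^⊗2)[1][3] = -9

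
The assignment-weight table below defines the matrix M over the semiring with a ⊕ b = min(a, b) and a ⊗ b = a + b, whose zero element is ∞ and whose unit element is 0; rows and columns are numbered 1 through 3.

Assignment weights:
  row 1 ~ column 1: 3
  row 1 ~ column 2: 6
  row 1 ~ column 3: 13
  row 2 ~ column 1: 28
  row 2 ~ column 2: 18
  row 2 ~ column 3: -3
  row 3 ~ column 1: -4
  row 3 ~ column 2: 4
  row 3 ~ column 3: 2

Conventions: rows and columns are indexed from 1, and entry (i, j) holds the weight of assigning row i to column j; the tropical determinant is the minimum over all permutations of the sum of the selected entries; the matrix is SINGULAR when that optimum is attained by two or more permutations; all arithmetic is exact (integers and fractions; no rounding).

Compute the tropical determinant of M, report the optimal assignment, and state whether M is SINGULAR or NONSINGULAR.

σ = (1, 2, 3): 3 + 18 + 2 = 23
σ = (1, 3, 2): 3 + (-3) + 4 = 4
σ = (2, 1, 3): 6 + 28 + 2 = 36
σ = (2, 3, 1): 6 + (-3) + (-4) = -1
σ = (3, 1, 2): 13 + 28 + 4 = 45
σ = (3, 2, 1): 13 + 18 + (-4) = 27
Optimal value attained by: σ = (2, 3, 1).
Answer: det⊕(M) = -1; verdict: NONSINGULAR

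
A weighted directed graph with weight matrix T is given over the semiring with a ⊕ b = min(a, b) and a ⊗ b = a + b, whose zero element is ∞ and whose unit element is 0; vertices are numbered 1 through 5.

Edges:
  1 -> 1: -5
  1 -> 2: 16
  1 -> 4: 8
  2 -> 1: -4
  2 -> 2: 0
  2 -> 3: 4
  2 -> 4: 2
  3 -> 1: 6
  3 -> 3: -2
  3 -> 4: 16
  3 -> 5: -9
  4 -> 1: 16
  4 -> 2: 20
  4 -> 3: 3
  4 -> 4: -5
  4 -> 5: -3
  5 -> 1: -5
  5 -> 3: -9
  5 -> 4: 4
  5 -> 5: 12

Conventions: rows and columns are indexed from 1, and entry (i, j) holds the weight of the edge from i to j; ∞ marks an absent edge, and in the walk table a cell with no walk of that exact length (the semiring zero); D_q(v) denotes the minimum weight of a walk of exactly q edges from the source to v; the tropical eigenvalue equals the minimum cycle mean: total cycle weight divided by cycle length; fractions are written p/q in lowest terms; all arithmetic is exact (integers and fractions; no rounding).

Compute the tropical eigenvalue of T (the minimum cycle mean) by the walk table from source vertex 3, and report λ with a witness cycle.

q=0: [∞, ∞, 0, ∞, ∞]
q=1: [6, ∞, -2, 16, -9]
q=2: [-14, 22, -18, -5, -11]
q=3: [-19, 2, -20, -10, -27]
q=4: [-32, -3, -36, -23, -29]
q=5: [-37, -16, -38, -28, -45]
Optimal cycle mean attained by: cycle 3->5->3, total (-9) + (-9), length 2.
Answer: λ = -9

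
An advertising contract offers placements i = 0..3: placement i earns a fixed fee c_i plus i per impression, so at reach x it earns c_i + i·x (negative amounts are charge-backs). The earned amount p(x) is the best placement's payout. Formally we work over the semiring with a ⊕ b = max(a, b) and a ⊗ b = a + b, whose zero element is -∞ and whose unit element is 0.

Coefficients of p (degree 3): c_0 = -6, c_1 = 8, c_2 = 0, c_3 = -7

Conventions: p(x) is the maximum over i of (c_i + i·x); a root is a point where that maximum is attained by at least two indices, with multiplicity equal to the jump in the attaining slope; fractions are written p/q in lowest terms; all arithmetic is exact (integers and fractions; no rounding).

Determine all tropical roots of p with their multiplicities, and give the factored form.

hull edge (i=0, c=-6) to (i=1, c=8): slope 14, span 1
hull edge (i=1, c=8) to (i=3, c=-7): slope -15/2, span 2
Factored form: p(x) = -7 ⊗ (x ⊕ (-14)) ⊗ (x ⊕ 15/2) ⊗ (x ⊕ 15/2)
Answer: roots = -14 (mult 1), 15/2 (mult 2)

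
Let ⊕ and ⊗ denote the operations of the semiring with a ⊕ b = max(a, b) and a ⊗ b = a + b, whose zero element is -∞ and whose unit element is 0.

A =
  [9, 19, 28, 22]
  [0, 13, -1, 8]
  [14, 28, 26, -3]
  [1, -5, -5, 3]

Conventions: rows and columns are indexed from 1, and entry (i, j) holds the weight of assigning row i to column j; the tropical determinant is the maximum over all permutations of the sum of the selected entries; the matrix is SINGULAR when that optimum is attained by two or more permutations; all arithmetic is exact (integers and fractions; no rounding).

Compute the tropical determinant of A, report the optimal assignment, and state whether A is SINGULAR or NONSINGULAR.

σ = (1, 2, 3, 4): 9 + 13 + 26 + 3 = 51
σ = (1, 2, 4, 3): 9 + 13 + (-3) + (-5) = 14
σ = (1, 3, 2, 4): 9 + (-1) + 28 + 3 = 39
σ = (1, 3, 4, 2): 9 + (-1) + (-3) + (-5) = 0
σ = (1, 4, 2, 3): 9 + 8 + 28 + (-5) = 40
σ = (1, 4, 3, 2): 9 + 8 + 26 + (-5) = 38
σ = (2, 1, 3, 4): 19 + 0 + 26 + 3 = 48
σ = (2, 1, 4, 3): 19 + 0 + (-3) + (-5) = 11
σ = (2, 3, 1, 4): 19 + (-1) + 14 + 3 = 35
σ = (2, 3, 4, 1): 19 + (-1) + (-3) + 1 = 16
σ = (2, 4, 1, 3): 19 + 8 + 14 + (-5) = 36
σ = (2, 4, 3, 1): 19 + 8 + 26 + 1 = 54
σ = (3, 1, 2, 4): 28 + 0 + 28 + 3 = 59
σ = (3, 1, 4, 2): 28 + 0 + (-3) + (-5) = 20
σ = (3, 2, 1, 4): 28 + 13 + 14 + 3 = 58
σ = (3, 2, 4, 1): 28 + 13 + (-3) + 1 = 39
σ = (3, 4, 1, 2): 28 + 8 + 14 + (-5) = 45
σ = (3, 4, 2, 1): 28 + 8 + 28 + 1 = 65
σ = (4, 1, 2, 3): 22 + 0 + 28 + (-5) = 45
σ = (4, 1, 3, 2): 22 + 0 + 26 + (-5) = 43
σ = (4, 2, 1, 3): 22 + 13 + 14 + (-5) = 44
σ = (4, 2, 3, 1): 22 + 13 + 26 + 1 = 62
σ = (4, 3, 1, 2): 22 + (-1) + 14 + (-5) = 30
σ = (4, 3, 2, 1): 22 + (-1) + 28 + 1 = 50
Optimal value attained by: σ = (3, 4, 2, 1).
Answer: det⊕(A) = 65; verdict: NONSINGULAR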